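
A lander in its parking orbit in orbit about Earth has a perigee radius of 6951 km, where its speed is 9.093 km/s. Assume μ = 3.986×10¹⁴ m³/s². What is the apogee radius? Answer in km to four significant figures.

r_p = 6.951×10⁶ m.
Specific energy ε = v²/2 − μ/r = -1.600×10⁷ J/kg, so a = −μ/(2ε) = 1.245×10⁷ m.
The apsides satisfy r_p + r_a = 2a, so the apogee radius is 2a − r_p = 1.796×10⁷ m = 17957 km.

apogee radius ≈ 17960 km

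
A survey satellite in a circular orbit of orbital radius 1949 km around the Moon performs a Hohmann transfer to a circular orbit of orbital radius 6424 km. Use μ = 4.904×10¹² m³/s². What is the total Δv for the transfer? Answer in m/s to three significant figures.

r₁ = 1949 km = 1.949×10⁶ m.
r₂ = 6424 km = 6.424×10⁶ m.
Transfer ellipse a_t = (r₁ + r₂)/2 = 4.186×10⁶ m.
At r₁: circular v_c1 = √(μ/r₁) = 1586 m/s; transfer-perilune v_p = √[μ(2/r₁ − 1/a_t)] = 1965 m/s.
Δv₁ = v_p − v_c1 = 378.7 m/s.
At r₂: circular v_c2 = √(μ/r₂) = 873.7 m/s; transfer-apolune v_a = √[μ(2/r₂ − 1/a_t)] = 596.1 m/s.
Δv₂ = v_c2 − v_a = 277.6 m/s.
Total Δv = Δv₁ + Δv₂ = 656.3 m/s.

Δv_total ≈ 656 m/s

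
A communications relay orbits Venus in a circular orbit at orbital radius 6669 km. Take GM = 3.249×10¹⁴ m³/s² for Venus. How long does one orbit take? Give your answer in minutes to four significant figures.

T ≈ 100.1 minutes

r = 6669 km = 6.669×10⁶ m.
Kepler's third law: T = 2π√(r³/μ) = 2π√((6.669×10⁶)³ / 3.249×10¹⁴).
r³/μ = 9.129×10⁵ s², so T = 2π × 9.555×10² = 6.003×10³ s.
Converting: 6.003×10³ s ÷ 60.00 = 100.1 minutes.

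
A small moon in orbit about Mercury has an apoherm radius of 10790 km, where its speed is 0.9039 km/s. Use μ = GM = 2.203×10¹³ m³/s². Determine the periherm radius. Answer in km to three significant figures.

periherm radius ≈ 2700 km

r_a = 1.079×10⁷ m.
Specific energy ε = v²/2 − μ/r = -1.633×10⁶ J/kg, so a = −μ/(2ε) = 6.744×10⁶ m.
The apsides satisfy r_p + r_a = 2a, so the periherm radius is 2a − r_a = 2.699×10⁶ m = 2699.0 km.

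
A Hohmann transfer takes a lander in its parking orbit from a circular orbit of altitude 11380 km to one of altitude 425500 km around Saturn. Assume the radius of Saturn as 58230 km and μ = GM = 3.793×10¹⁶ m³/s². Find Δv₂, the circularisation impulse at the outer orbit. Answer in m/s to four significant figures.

Δv ≈ 4413 m/s

r₁ = 58230 + 11380 = 69610 km = 6.9610×10⁷ m.
r₂ = 58230 + 425500 = 483730 km = 4.8373×10⁸ m.
Transfer ellipse a_t = (r₁ + r₂)/2 = 2.767×10⁸ m.
At r₁: circular v_c1 = √(μ/r₁) = 23340 m/s; transfer-perikrone v_p = √[μ(2/r₁ − 1/a_t)] = 30870 m/s.
At r₂: circular v_c2 = √(μ/r₂) = 8855 m/s; transfer-apokrone v_a = √[μ(2/r₂ − 1/a_t)] = 4442 m/s.
Δv₂ = v_c2 − v_a = 4413 m/s.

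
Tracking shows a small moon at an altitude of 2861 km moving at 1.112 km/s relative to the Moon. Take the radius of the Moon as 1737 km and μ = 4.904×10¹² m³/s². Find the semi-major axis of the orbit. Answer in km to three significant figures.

a ≈ 5470 km

r = 1737 + 2861 = 4598.0 km = 4.598×10⁶ m.
Vis-viva rearranged: 1/a = 2/r − v²/μ = 4.350×10⁻⁷ − 2.522×10⁻⁷ = 1.828×10⁻⁷ m⁻¹.
a = 5.470×10⁶ m = 5469.8 km.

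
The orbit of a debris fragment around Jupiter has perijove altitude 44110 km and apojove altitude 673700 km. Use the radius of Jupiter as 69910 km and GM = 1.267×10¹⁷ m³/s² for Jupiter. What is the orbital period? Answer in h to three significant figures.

r_p = 69910 + 44110 = 114020 km = 1.1402×10⁸ m.
r_a = 69910 + 673700 = 743610 km = 7.4361×10⁸ m.
Semi-major axis a = (r_p + r_a)/2 = (1.1402×10⁵ + 7.4361×10⁵)/2 = 4.2882×10⁵ km = 4.288×10⁸ m.
By Kepler's third law T = 2π√(a³/μ) = 2π × 2.495×10⁴ = 1.567×10⁵ s.
= 43.54 h.

T ≈ 43.5 h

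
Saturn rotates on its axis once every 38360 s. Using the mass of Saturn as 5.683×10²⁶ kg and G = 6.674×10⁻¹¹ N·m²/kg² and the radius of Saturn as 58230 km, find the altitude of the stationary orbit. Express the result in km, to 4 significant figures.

μ = GM = 6.674×10⁻¹¹ × 5.683×10²⁶ = 3.793×10¹⁶ m³/s².
A synchronous orbit has period T, so by Kepler's third law a = (μT²/4π²)^(1/3).
μT²/4π² = 3.793×10¹⁶ × (3.836×10⁴)² / 39.48 = 1.414×10²⁴ m³.
a = 1.122×10⁸ m = 1.1223×10⁵ km.
Altitude h = a − R = 1.1223×10⁵ − 58230 = 54003 km.

h_sync ≈ 54000 km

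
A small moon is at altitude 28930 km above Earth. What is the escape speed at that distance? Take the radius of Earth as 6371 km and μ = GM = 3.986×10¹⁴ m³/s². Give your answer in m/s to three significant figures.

v_esc ≈ 4750 m/s

r = 6371 + 28930 = 35301 km = 3.5301×10⁷ m.
Escape speed v_esc = √(2μ/r) = √(2 × 3.986×10¹⁴ / 3.530×10⁷) = √(2.258×10⁷) = 4752 m/s.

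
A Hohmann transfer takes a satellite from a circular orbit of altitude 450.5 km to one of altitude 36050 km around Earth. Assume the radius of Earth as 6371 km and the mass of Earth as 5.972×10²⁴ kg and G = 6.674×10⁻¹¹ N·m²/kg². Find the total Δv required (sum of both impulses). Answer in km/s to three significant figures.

Δv_total ≈ 3.84 km/s

μ = GM = 6.674×10⁻¹¹ × 5.972×10²⁴ = 3.986×10¹⁴ m³/s².
r₁ = 6371 + 450.5 = 6821.5 km = 6.8215×10⁶ m.
r₂ = 6371 + 36050 = 42421 km = 4.2421×10⁷ m.
Transfer ellipse a_t = (r₁ + r₂)/2 = 2.462×10⁷ m.
At r₁: circular v_c1 = √(μ/r₁) = 7644 m/s; transfer-perigee v_p = √[μ(2/r₁ − 1/a_t)] = 10030 m/s.
Δv₁ = v_p − v_c1 = 2390 m/s.
At r₂: circular v_c2 = √(μ/r₂) = 3065 m/s; transfer-apogee v_a = √[μ(2/r₂ − 1/a_t)] = 1613 m/s.
Δv₂ = v_c2 − v_a = 1452 m/s.
Total Δv = Δv₁ + Δv₂ = 3841 m/s = 3.841 km/s.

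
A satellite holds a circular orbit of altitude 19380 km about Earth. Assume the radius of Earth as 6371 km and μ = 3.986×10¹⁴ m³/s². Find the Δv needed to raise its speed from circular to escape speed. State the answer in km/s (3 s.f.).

Δv ≈ 1.63 km/s

r = 6371 + 19380 = 25751 km = 2.5751×10⁷ m.
Circular speed v_c = √(μ/r) = 3934 m/s.
Escape speed v_esc = √(2μ/r) = √2 × v_c = 5564 m/s.
Δv = v_esc − v_c = 1630 m/s = 1.630 km/s.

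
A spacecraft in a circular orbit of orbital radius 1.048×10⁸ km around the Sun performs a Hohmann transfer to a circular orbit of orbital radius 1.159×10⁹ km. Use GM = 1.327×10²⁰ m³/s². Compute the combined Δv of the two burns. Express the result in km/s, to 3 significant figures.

r₁ = 1.048×10⁸ km = 1.048×10¹¹ m.
r₂ = 1.159×10⁹ km = 1.159×10¹² m.
Transfer ellipse a_t = (r₁ + r₂)/2 = 6.319×10¹¹ m.
At r₁: circular v_c1 = √(μ/r₁) = 35580 m/s; transfer-perihelion v_p = √[μ(2/r₁ − 1/a_t)] = 48190 m/s.
Δv₁ = v_p − v_c1 = 12610 m/s.
At r₂: circular v_c2 = √(μ/r₂) = 10700 m/s; transfer-aphelion v_a = √[μ(2/r₂ − 1/a_t)] = 4358 m/s.
Δv₂ = v_c2 − v_a = 6343 m/s.
Total Δv = Δv₁ + Δv₂ = 18950 m/s = 18.95 km/s.

Δv_total ≈ 19.0 km/s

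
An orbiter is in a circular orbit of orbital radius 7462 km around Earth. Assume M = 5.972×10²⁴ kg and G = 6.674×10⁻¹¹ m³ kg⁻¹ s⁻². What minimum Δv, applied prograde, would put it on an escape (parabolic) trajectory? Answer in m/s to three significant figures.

μ = GM = 6.674×10⁻¹¹ × 5.972×10²⁴ = 3.986×10¹⁴ m³/s².
r = 7462 km = 7.462×10⁶ m.
Circular speed v_c = √(μ/r) = 7308 m/s.
Escape speed v_esc = √(2μ/r) = √2 × v_c = 10340 m/s.
Δv = v_esc − v_c = 3027 m/s.

Δv ≈ 3030 m/s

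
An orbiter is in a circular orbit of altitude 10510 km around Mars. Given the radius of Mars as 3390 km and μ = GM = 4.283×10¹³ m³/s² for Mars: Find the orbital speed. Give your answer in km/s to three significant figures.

r = 3390 + 10510 = 13900 km = 1.3900×10⁷ m.
For a circular orbit v = √(μ/r) = √(4.283×10¹³ / 1.390×10⁷) = √(3.081×10⁶) = 1755 m/s.
That is 1.755 km/s.

v ≈ 1.76 km/s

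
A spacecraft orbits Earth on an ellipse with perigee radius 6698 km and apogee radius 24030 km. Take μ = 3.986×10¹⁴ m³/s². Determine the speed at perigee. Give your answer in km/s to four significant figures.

v ≈ 9.648 km/s

Semi-major axis a = (r_p + r_a)/2 = 15364 km = 1.536×10⁷ m.
Vis-viva: v² = μ(2/r − 1/a) = 3.986×10¹⁴ × (2.986×10⁻⁷ − 6.509×10⁻⁸) = 9.308×10⁷ m²/s².
v = 9648 m/s = 9.648 km/s.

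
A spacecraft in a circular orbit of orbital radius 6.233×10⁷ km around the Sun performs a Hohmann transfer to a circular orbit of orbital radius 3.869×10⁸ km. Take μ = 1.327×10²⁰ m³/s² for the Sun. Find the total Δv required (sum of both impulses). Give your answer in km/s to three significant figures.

Δv_total ≈ 23.2 km/s

r₁ = 6.233×10⁷ km = 6.233×10¹⁰ m.
r₂ = 3.869×10⁸ km = 3.869×10¹¹ m.
Transfer ellipse a_t = (r₁ + r₂)/2 = 2.246×10¹¹ m.
At r₁: circular v_c1 = √(μ/r₁) = 46140 m/s; transfer-perihelion v_p = √[μ(2/r₁ − 1/a_t)] = 60560 m/s.
Δv₁ = v_p − v_c1 = 14420 m/s.
At r₂: circular v_c2 = √(μ/r₂) = 18520 m/s; transfer-aphelion v_a = √[μ(2/r₂ − 1/a_t)] = 9756 m/s.
Δv₂ = v_c2 − v_a = 8764 m/s.
Total Δv = Δv₁ + Δv₂ = 23180 m/s = 23.18 km/s.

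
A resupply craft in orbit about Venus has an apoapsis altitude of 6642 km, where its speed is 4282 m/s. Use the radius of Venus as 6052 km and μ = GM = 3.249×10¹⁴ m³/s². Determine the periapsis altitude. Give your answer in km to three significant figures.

r_a = 6052 + 6642 = 12694 km = 1.269×10⁷ m.
Specific energy ε = v²/2 − μ/r = -1.643×10⁷ J/kg, so a = −μ/(2ε) = 9.889×10⁶ m.
The apsides satisfy r_p + r_a = 2a, so the periapsis radius is 2a − r_a = 7.084×10⁶ m = 7084.4 km.
Periapsis altitude = 7084.4 − 6052 = 1032.4 km.

periapsis altitude ≈ 1030 km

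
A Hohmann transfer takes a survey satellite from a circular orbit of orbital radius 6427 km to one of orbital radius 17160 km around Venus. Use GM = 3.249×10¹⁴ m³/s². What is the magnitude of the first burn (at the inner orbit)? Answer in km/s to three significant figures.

r₁ = 6427 km = 6.427×10⁶ m.
r₂ = 17160 km = 1.716×10⁷ m.
Transfer ellipse a_t = (r₁ + r₂)/2 = 1.179×10⁷ m.
At r₁: circular v_c1 = √(μ/r₁) = 7110 m/s; transfer-periapsis v_p = √[μ(2/r₁ − 1/a_t)] = 8576 m/s.
Δv₁ = v_p − v_c1 = 1466 m/s.
= 1.466 km/s.

Δv ≈ 1.47 km/s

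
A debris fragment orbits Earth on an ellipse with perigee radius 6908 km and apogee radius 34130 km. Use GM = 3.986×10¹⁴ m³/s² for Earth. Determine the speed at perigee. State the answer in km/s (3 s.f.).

Semi-major axis a = (r_p + r_a)/2 = 20519 km = 2.052×10⁷ m.
Vis-viva: v² = μ(2/r − 1/a) = 3.986×10¹⁴ × (2.895×10⁻⁷ − 4.874×10⁻⁸) = 9.598×10⁷ m²/s².
v = 9797 m/s = 9.797 km/s.

v ≈ 9.80 km/s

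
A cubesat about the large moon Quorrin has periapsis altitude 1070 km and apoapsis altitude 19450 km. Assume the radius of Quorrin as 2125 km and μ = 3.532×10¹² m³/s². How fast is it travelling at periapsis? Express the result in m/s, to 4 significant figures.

v ≈ 1388 m/s

r_p = 2125 + 1070 = 3195.0 km = 3.1950×10⁶ m.
r_a = 2125 + 19450 = 21575 km = 2.1575×10⁷ m.
Semi-major axis a = (r_p + r_a)/2 = 12385 km = 1.238×10⁷ m.
Vis-viva: v² = μ(2/r − 1/a) = 3.532×10¹² × (6.260×10⁻⁷ − 8.074×10⁻⁸) = 1.926×10⁶ m²/s².
v = 1388 m/s.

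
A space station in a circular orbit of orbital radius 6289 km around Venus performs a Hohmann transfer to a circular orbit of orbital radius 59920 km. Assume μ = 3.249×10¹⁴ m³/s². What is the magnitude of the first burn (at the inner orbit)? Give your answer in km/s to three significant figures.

Δv ≈ 2.48 km/s

r₁ = 6289 km = 6.289×10⁶ m.
r₂ = 59920 km = 5.992×10⁷ m.
Transfer ellipse a_t = (r₁ + r₂)/2 = 3.310×10⁷ m.
At r₁: circular v_c1 = √(μ/r₁) = 7188 m/s; transfer-periapsis v_p = √[μ(2/r₁ − 1/a_t)] = 9670 m/s.
Δv₁ = v_p − v_c1 = 2482 m/s.
= 2.482 km/s.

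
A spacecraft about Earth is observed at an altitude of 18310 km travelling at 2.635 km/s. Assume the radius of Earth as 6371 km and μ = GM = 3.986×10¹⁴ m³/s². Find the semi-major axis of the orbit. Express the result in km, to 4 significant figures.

a ≈ 15720 km

r = 6371 + 18310 = 24681 km = 2.468×10⁷ m.
Vis-viva rearranged: 1/a = 2/r − v²/μ = 8.103×10⁻⁸ − 1.742×10⁻⁸ = 6.361×10⁻⁸ m⁻¹.
a = 1.572×10⁷ m = 15720 km.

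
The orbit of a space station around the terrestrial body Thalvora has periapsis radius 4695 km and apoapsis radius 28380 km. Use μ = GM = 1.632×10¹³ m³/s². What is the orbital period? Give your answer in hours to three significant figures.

T ≈ 29.1 hours

Semi-major axis a = (r_p + r_a)/2 = (4695.0 + 28380)/2 = 16538 km = 1.654×10⁷ m.
By Kepler's third law T = 2π√(a³/μ) = 2π × 1.665×10⁴ = 1.046×10⁵ s.
= 29.06 hours.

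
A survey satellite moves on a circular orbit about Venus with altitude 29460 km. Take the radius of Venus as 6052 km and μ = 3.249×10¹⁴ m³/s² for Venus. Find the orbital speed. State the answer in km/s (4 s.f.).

r = 6052 + 29460 = 35512 km = 3.5512×10⁷ m.
For a circular orbit v = √(μ/r) = √(3.249×10¹⁴ / 3.551×10⁷) = √(9.149×10⁶) = 3025 m/s.
That is 3.025 km/s.

v ≈ 3.025 km/s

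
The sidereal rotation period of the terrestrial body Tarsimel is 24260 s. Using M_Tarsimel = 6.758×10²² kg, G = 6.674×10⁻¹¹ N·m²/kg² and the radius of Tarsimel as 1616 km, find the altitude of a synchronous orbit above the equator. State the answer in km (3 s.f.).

h_sync ≈ 2450 km

μ = GM = 6.674×10⁻¹¹ × 6.758×10²² = 4.510×10¹² m³/s².
A synchronous orbit has period T, so by Kepler's third law a = (μT²/4π²)^(1/3).
μT²/4π² = 4.510×10¹² × (2.426×10⁴)² / 39.48 = 6.724×10¹⁹ m³.
a = 4.066×10⁶ m = 4066.4 km.
Altitude h = a − R = 4066.4 − 1616 = 2450.4 km.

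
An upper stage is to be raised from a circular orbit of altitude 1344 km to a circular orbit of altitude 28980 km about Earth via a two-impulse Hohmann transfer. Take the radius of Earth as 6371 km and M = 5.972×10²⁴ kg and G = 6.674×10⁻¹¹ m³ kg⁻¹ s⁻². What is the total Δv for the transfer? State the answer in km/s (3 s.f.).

Δv_total ≈ 3.37 km/s

μ = GM = 6.674×10⁻¹¹ × 5.972×10²⁴ = 3.986×10¹⁴ m³/s².
r₁ = 6371 + 1344 = 7715.0 km = 7.7150×10⁶ m.
r₂ = 6371 + 28980 = 35351 km = 3.5351×10⁷ m.
Transfer ellipse a_t = (r₁ + r₂)/2 = 2.153×10⁷ m.
At r₁: circular v_c1 = √(μ/r₁) = 7188 m/s; transfer-perigee v_p = √[μ(2/r₁ − 1/a_t)] = 9209 m/s.
Δv₁ = v_p − v_c1 = 2022 m/s.
At r₂: circular v_c2 = √(μ/r₂) = 3358 m/s; transfer-apogee v_a = √[μ(2/r₂ − 1/a_t)] = 2010 m/s.
Δv₂ = v_c2 − v_a = 1348 m/s.
Total Δv = Δv₁ + Δv₂ = 3370 m/s = 3.370 km/s.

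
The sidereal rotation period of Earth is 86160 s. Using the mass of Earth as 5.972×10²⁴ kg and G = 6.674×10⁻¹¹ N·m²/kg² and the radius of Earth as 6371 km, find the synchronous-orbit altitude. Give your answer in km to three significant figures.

h_sync ≈ 35800 km

μ = GM = 6.674×10⁻¹¹ × 5.972×10²⁴ = 3.986×10¹⁴ m³/s².
A synchronous orbit has period T, so by Kepler's third law a = (μT²/4π²)^(1/3).
μT²/4π² = 3.986×10¹⁴ × (8.616×10⁴)² / 39.48 = 7.495×10²² m³.
a = 4.216×10⁷ m = 42162 km.
Altitude h = a − R = 42162 − 6371 = 35791 km.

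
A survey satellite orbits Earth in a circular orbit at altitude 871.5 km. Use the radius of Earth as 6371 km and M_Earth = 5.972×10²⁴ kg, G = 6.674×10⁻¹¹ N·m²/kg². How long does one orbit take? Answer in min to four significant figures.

T ≈ 102.2 min

μ = GM = 6.674×10⁻¹¹ × 5.972×10²⁴ = 3.986×10¹⁴ m³/s².
r = 6371 + 871.5 = 7242.5 km = 7.2425×10⁶ m.
Kepler's third law: T = 2π√(r³/μ) = 2π√((7.242×10⁶)³ / 3.986×10¹⁴).
r³/μ = 9.531×10⁵ s², so T = 2π × 9.763×10² = 6.134×10³ s.
Converting: 6.134×10³ s ÷ 60.00 = 102.2 min.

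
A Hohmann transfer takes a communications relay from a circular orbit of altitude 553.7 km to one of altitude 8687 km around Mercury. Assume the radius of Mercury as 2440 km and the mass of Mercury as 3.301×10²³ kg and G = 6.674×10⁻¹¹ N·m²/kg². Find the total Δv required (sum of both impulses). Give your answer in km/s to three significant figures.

μ = GM = 6.674×10⁻¹¹ × 3.301×10²³ = 2.203×10¹³ m³/s².
r₁ = 2440 + 553.7 = 2993.7 km = 2.9937×10⁶ m.
r₂ = 2440 + 8687 = 11127 km = 1.1127×10⁷ m.
Transfer ellipse a_t = (r₁ + r₂)/2 = 7.060×10⁶ m.
At r₁: circular v_c1 = √(μ/r₁) = 2713 m/s; transfer-periherm v_p = √[μ(2/r₁ − 1/a_t)] = 3406 m/s.
Δv₁ = v_p − v_c1 = 692.8 m/s.
At r₂: circular v_c2 = √(μ/r₂) = 1407 m/s; transfer-apoherm v_a = √[μ(2/r₂ − 1/a_t)] = 916.3 m/s.
Δv₂ = v_c2 − v_a = 490.8 m/s.
Total Δv = Δv₁ + Δv₂ = 1184 m/s = 1.184 km/s.

Δv_total ≈ 1.18 km/s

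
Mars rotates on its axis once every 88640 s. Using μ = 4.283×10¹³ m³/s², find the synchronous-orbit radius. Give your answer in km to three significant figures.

A synchronous orbit has period T, so by Kepler's third law a = (μT²/4π²)^(1/3).
μT²/4π² = 4.283×10¹³ × (8.864×10⁴)² / 39.48 = 8.524×10²¹ m³.
a = 2.043×10⁷ m = 20428 km.

r_sync ≈ 20400 km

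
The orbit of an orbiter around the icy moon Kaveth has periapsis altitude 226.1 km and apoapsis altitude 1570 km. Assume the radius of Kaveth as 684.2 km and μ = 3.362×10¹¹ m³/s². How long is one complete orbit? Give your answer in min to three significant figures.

T ≈ 359 min

r_p = 684.2 + 226.1 = 910.30 km = 9.1030×10⁵ m.
r_a = 684.2 + 1570 = 2254.2 km = 2.2542×10⁶ m.
Semi-major axis a = (r_p + r_a)/2 = (910.30 + 2254.2)/2 = 1582.2 km = 1.582×10⁶ m.
By Kepler's third law T = 2π√(a³/μ) = 2π × 3.433×10³ = 2.157×10⁴ s.
= 359.5 min.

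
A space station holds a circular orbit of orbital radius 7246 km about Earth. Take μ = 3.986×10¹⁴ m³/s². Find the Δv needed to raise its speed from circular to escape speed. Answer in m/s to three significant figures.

r = 7246 km = 7.246×10⁶ m.
Circular speed v_c = √(μ/r) = 7417 m/s.
Escape speed v_esc = √(2μ/r) = √2 × v_c = 10490 m/s.
Δv = v_esc − v_c = 3072 m/s.

Δv ≈ 3070 m/s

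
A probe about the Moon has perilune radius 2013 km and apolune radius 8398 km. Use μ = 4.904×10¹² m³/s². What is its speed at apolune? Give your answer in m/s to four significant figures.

Semi-major axis a = (r_p + r_a)/2 = 5205.5 km = 5.206×10⁶ m.
Vis-viva: v² = μ(2/r − 1/a) = 4.904×10¹² × (2.382×10⁻⁷ − 1.921×10⁻⁷) = 2.258×10⁵ m²/s².
v = 475.2 m/s.

v ≈ 475.2 m/s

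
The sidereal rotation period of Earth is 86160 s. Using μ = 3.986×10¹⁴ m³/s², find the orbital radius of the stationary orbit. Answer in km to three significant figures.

r_sync ≈ 42200 km

A synchronous orbit has period T, so by Kepler's third law a = (μT²/4π²)^(1/3).
μT²/4π² = 3.986×10¹⁴ × (8.616×10⁴)² / 39.48 = 7.495×10²² m³.
a = 4.216×10⁷ m = 42163 km.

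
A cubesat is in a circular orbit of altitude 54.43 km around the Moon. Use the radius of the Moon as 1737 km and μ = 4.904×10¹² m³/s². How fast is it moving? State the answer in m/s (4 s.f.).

v ≈ 1655 m/s

r = 1737 + 54.43 = 1791.4 km = 1.7914×10⁶ m.
For a circular orbit v = √(μ/r) = √(4.904×10¹² / 1.791×10⁶) = √(2.737×10⁶) = 1655 m/s.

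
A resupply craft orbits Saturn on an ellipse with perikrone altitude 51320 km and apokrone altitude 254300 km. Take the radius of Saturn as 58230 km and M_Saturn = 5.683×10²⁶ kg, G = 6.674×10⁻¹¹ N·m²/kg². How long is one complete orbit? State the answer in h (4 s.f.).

T ≈ 27.48 h

μ = GM = 6.674×10⁻¹¹ × 5.683×10²⁶ = 3.793×10¹⁶ m³/s².
r_p = 58230 + 51320 = 109550 km = 1.0955×10⁸ m.
r_a = 58230 + 254300 = 312530 km = 3.1253×10⁸ m.
Semi-major axis a = (r_p + r_a)/2 = (1.0955×10⁵ + 3.1253×10⁵)/2 = 2.1104×10⁵ km = 2.110×10⁸ m.
By Kepler's third law T = 2π√(a³/μ) = 2π × 1.574×10⁴ = 9.891×10⁴ s.
= 27.48 h.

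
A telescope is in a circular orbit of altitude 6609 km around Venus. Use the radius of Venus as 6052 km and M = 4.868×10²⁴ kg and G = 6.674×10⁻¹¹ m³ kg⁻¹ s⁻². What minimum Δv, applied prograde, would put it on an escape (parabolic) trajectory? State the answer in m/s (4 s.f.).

Δv ≈ 2098 m/s

μ = GM = 6.674×10⁻¹¹ × 4.868×10²⁴ = 3.249×10¹⁴ m³/s².
r = 6052 + 6609 = 12661 km = 1.2661×10⁷ m.
Circular speed v_c = √(μ/r) = 5066 m/s.
Escape speed v_esc = √(2μ/r) = √2 × v_c = 7164 m/s.
Δv = v_esc − v_c = 2098 m/s.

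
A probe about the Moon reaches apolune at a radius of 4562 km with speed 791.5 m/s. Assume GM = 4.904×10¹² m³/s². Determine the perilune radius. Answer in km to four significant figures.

perilune radius ≈ 1876 km

r_a = 4.562×10⁶ m.
Specific energy ε = v²/2 − μ/r = -7.617×10⁵ J/kg, so a = −μ/(2ε) = 3.219×10⁶ m.
The apsides satisfy r_p + r_a = 2a, so the perilune radius is 2a − r_a = 1.876×10⁶ m = 1876.0 km.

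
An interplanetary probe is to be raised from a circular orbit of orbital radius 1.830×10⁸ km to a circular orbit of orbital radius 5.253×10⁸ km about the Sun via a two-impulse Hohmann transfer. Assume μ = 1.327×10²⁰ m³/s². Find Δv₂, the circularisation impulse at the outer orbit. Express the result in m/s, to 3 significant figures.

Δv ≈ 4470 m/s

r₁ = 1.830×10⁸ km = 1.830×10¹¹ m.
r₂ = 5.253×10⁸ km = 5.253×10¹¹ m.
Transfer ellipse a_t = (r₁ + r₂)/2 = 3.542×10¹¹ m.
At r₁: circular v_c1 = √(μ/r₁) = 26930 m/s; transfer-perihelion v_p = √[μ(2/r₁ − 1/a_t)] = 32800 m/s.
At r₂: circular v_c2 = √(μ/r₂) = 15890 m/s; transfer-aphelion v_a = √[μ(2/r₂ − 1/a_t)] = 11430 m/s.
Δv₂ = v_c2 − v_a = 4469 m/s.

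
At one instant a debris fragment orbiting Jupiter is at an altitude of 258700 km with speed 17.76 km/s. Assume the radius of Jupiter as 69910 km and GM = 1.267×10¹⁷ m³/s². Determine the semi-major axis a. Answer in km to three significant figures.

a ≈ 2.78×10⁵ km

r = 69910 + 258700 = 3.2861×10⁵ km = 3.286×10⁸ m.
Vis-viva rearranged: 1/a = 2/r − v²/μ = 6.086×10⁻⁹ − 2.489×10⁻⁹ = 3.597×10⁻⁹ m⁻¹.
a = 2.780×10⁸ m = 2.7803×10⁵ km.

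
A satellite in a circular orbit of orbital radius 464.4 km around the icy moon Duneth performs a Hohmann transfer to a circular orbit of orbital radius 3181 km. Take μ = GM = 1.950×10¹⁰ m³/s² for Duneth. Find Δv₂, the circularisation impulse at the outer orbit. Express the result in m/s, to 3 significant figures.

r₁ = 464.4 km = 4.644×10⁵ m.
r₂ = 3181 km = 3.181×10⁶ m.
Transfer ellipse a_t = (r₁ + r₂)/2 = 1.823×10⁶ m.
At r₁: circular v_c1 = √(μ/r₁) = 204.9 m/s; transfer-periapsis v_p = √[μ(2/r₁ − 1/a_t)] = 270.7 m/s.
At r₂: circular v_c2 = √(μ/r₂) = 78.30 m/s; transfer-apoapsis v_a = √[μ(2/r₂ − 1/a_t)] = 39.52 m/s.
Δv₂ = v_c2 − v_a = 38.77 m/s.

Δv ≈ 38.8 m/s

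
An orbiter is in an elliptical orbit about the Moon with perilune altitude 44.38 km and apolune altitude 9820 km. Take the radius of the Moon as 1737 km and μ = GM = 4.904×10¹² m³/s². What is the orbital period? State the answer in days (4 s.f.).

T ≈ 0.5656 days

r_p = 1737 + 44.38 = 1781.4 km = 1.7814×10⁶ m.
r_a = 1737 + 9820 = 11557 km = 1.1557×10⁷ m.
Semi-major axis a = (r_p + r_a)/2 = (1781.4 + 11557)/2 = 6669.2 km = 6.669×10⁶ m.
By Kepler's third law T = 2π√(a³/μ) = 2π × 7.777×10³ = 4.887×10⁴ s.
= 0.5656 days.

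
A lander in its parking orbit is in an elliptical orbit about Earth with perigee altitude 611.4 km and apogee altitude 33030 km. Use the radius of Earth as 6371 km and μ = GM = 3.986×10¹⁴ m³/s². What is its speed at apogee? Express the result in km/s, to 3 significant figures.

v ≈ 1.75 km/s

r_p = 6371 + 611.4 = 6982.4 km = 6.9824×10⁶ m.
r_a = 6371 + 33030 = 39401 km = 3.9401×10⁷ m.
Semi-major axis a = (r_p + r_a)/2 = 23192 km = 2.319×10⁷ m.
Vis-viva: v² = μ(2/r − 1/a) = 3.986×10¹⁴ × (5.076×10⁻⁸ − 4.312×10⁻⁸) = 3.046×10⁶ m²/s².
v = 1745 m/s = 1.745 km/s.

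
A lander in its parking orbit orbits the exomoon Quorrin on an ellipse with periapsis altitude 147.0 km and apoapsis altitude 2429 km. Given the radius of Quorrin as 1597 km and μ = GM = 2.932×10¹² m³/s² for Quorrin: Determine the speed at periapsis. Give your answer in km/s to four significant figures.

r_p = 1597 + 147.0 = 1744.0 km = 1.7440×10⁶ m.
r_a = 1597 + 2429 = 4026.0 km = 4.0260×10⁶ m.
Semi-major axis a = (r_p + r_a)/2 = 2885.0 km = 2.885×10⁶ m.
Vis-viva: v² = μ(2/r − 1/a) = 2.932×10¹² × (1.147×10⁻⁶ − 3.466×10⁻⁷) = 2.346×10⁶ m²/s².
v = 1532 m/s = 1.532 km/s.

v ≈ 1.532 km/s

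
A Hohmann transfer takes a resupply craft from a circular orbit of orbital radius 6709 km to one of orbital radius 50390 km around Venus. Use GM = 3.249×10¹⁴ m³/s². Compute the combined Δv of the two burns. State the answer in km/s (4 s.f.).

r₁ = 6709 km = 6.709×10⁶ m.
r₂ = 50390 km = 5.039×10⁷ m.
Transfer ellipse a_t = (r₁ + r₂)/2 = 2.855×10⁷ m.
At r₁: circular v_c1 = √(μ/r₁) = 6959 m/s; transfer-periapsis v_p = √[μ(2/r₁ − 1/a_t)] = 9245 m/s.
Δv₁ = v_p − v_c1 = 2286 m/s.
At r₂: circular v_c2 = √(μ/r₂) = 2539 m/s; transfer-apoapsis v_a = √[μ(2/r₂ − 1/a_t)] = 1231 m/s.
Δv₂ = v_c2 − v_a = 1308 m/s.
Total Δv = Δv₁ + Δv₂ = 3595 m/s = 3.595 km/s.

Δv_total ≈ 3.595 km/s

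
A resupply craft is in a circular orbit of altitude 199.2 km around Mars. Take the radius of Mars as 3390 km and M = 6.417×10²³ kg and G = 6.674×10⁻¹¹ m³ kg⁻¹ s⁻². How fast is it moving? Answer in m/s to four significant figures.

v ≈ 3454 m/s

μ = GM = 6.674×10⁻¹¹ × 6.417×10²³ = 4.283×10¹³ m³/s².
r = 3390 + 199.2 = 3589.2 km = 3.5892×10⁶ m.
For a circular orbit v = √(μ/r) = √(4.283×10¹³ / 3.589×10⁶) = √(1.193×10⁷) = 3454 m/s.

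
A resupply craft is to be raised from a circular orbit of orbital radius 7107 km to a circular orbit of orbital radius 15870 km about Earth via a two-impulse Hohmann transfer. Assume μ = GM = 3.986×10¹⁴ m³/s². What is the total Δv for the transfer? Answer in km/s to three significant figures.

Δv_total ≈ 2.38 km/s

r₁ = 7107 km = 7.107×10⁶ m.
r₂ = 15870 km = 1.587×10⁷ m.
Transfer ellipse a_t = (r₁ + r₂)/2 = 1.149×10⁷ m.
At r₁: circular v_c1 = √(μ/r₁) = 7489 m/s; transfer-perigee v_p = √[μ(2/r₁ − 1/a_t)] = 8802 m/s.
Δv₁ = v_p − v_c1 = 1313 m/s.
At r₂: circular v_c2 = √(μ/r₂) = 5012 m/s; transfer-apogee v_a = √[μ(2/r₂ − 1/a_t)] = 3942 m/s.
Δv₂ = v_c2 − v_a = 1070 m/s.
Total Δv = Δv₁ + Δv₂ = 2383 m/s = 2.383 km/s.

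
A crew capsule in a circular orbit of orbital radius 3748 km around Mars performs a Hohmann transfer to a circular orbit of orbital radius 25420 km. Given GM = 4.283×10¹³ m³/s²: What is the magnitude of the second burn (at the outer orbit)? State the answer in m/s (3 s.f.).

Δv ≈ 640 m/s

r₁ = 3748 km = 3.748×10⁶ m.
r₂ = 25420 km = 2.542×10⁷ m.
Transfer ellipse a_t = (r₁ + r₂)/2 = 1.458×10⁷ m.
At r₁: circular v_c1 = √(μ/r₁) = 3380 m/s; transfer-periapsis v_p = √[μ(2/r₁ − 1/a_t)] = 4463 m/s.
At r₂: circular v_c2 = √(μ/r₂) = 1298 m/s; transfer-apoapsis v_a = √[μ(2/r₂ − 1/a_t)] = 658.0 m/s.
Δv₂ = v_c2 − v_a = 640.0 m/s.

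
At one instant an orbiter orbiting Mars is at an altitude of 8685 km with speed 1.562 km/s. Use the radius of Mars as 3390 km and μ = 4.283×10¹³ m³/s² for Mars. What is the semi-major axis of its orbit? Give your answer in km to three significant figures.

r = 3390 + 8685 = 12075 km = 1.208×10⁷ m.
Vis-viva rearranged: 1/a = 2/r − v²/μ = 1.656×10⁻⁷ − 5.697×10⁻⁸ = 1.087×10⁻⁷ m⁻¹.
a = 9.203×10⁶ m = 9202.5 km.

a ≈ 9200 km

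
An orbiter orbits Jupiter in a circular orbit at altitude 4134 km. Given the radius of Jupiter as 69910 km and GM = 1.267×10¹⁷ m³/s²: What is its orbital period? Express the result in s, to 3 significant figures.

T ≈ 11200 s

r = 69910 + 4134 = 74044 km = 7.4044×10⁷ m.
Kepler's third law: T = 2π√(r³/μ) = 2π√((7.404×10⁷)³ / 1.267×10¹⁷).
r³/μ = 3.204×10⁶ s², so T = 2π × 1.790×10³ = 1.125×10⁴ s.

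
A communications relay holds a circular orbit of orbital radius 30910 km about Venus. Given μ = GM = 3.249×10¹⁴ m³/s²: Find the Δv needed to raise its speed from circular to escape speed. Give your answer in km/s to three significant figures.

Δv ≈ 1.34 km/s

r = 30910 km = 3.091×10⁷ m.
Circular speed v_c = √(μ/r) = 3242 m/s.
Escape speed v_esc = √(2μ/r) = √2 × v_c = 4585 m/s.
Δv = v_esc − v_c = 1343 m/s = 1.343 km/s.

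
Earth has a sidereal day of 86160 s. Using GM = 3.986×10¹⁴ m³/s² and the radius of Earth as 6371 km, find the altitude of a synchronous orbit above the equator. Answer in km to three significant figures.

A synchronous orbit has period T, so by Kepler's third law a = (μT²/4π²)^(1/3).
μT²/4π² = 3.986×10¹⁴ × (8.616×10⁴)² / 39.48 = 7.495×10²² m³.
a = 4.216×10⁷ m = 42163 km.
Altitude h = a − R = 42163 − 6371 = 35792 km.

h_sync ≈ 35800 km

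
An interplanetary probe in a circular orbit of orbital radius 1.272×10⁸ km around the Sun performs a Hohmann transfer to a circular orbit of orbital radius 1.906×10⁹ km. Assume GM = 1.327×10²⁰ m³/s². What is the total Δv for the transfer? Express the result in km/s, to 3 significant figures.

r₁ = 1.272×10⁸ km = 1.272×10¹¹ m.
r₂ = 1.906×10⁹ km = 1.906×10¹² m.
Transfer ellipse a_t = (r₁ + r₂)/2 = 1.017×10¹² m.
At r₁: circular v_c1 = √(μ/r₁) = 32300 m/s; transfer-perihelion v_p = √[μ(2/r₁ − 1/a_t)] = 44230 m/s.
Δv₁ = v_p − v_c1 = 11930 m/s.
At r₂: circular v_c2 = √(μ/r₂) = 8344 m/s; transfer-aphelion v_a = √[μ(2/r₂ − 1/a_t)] = 2951 m/s.
Δv₂ = v_c2 − v_a = 5392 m/s.
Total Δv = Δv₁ + Δv₂ = 17320 m/s = 17.32 km/s.

Δv_total ≈ 17.3 km/s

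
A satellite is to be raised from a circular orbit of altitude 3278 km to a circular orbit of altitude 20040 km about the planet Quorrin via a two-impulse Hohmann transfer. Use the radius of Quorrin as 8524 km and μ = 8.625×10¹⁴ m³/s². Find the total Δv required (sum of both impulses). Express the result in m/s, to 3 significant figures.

Δv_total ≈ 2910 m/s

r₁ = 8524 + 3278 = 11802 km = 1.1802×10⁷ m.
r₂ = 8524 + 20040 = 28564 km = 2.8564×10⁷ m.
Transfer ellipse a_t = (r₁ + r₂)/2 = 2.018×10⁷ m.
At r₁: circular v_c1 = √(μ/r₁) = 8549 m/s; transfer-periapsis v_p = √[μ(2/r₁ − 1/a_t)] = 10170 m/s.
Δv₁ = v_p − v_c1 = 1621 m/s.
At r₂: circular v_c2 = √(μ/r₂) = 5495 m/s; transfer-apoapsis v_a = √[μ(2/r₂ − 1/a_t)] = 4202 m/s.
Δv₂ = v_c2 − v_a = 1293 m/s.
Total Δv = Δv₁ + Δv₂ = 2914 m/s.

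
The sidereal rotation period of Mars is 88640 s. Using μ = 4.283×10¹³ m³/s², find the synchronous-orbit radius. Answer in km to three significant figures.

r_sync ≈ 20400 km

A synchronous orbit has period T, so by Kepler's third law a = (μT²/4π²)^(1/3).
μT²/4π² = 4.283×10¹³ × (8.864×10⁴)² / 39.48 = 8.524×10²¹ m³.
a = 2.043×10⁷ m = 20428 km.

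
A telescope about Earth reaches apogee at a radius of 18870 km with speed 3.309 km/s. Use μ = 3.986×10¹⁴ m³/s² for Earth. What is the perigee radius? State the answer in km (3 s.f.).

perigee radius ≈ 6600 km

r_a = 1.887×10⁷ m.
Specific energy ε = v²/2 − μ/r = -1.565×10⁷ J/kg, so a = −μ/(2ε) = 1.274×10⁷ m.
The apsides satisfy r_p + r_a = 2a, so the perigee radius is 2a − r_a = 6.602×10⁶ m = 6601.7 km.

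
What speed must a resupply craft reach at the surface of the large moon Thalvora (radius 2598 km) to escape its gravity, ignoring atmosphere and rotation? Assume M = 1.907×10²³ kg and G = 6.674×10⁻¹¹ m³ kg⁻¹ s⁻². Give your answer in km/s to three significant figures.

v_esc ≈ 3.13 km/s

μ = GM = 6.674×10⁻¹¹ × 1.907×10²³ = 1.273×10¹³ m³/s².
r = R = 2.598×10⁶ m.
Escape speed v_esc = √(2μ/r) = √(2 × 1.273×10¹³ / 2.598×10⁶) = √(9.798×10⁶) = 3130 m/s.
= 3.130 km/s.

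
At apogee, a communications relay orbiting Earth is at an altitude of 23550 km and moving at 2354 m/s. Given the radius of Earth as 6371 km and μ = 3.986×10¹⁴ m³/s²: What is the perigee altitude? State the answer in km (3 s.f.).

perigee altitude ≈ 1490 km

r_a = 6371 + 23550 = 29921 km = 2.992×10⁷ m.
Specific energy ε = v²/2 − μ/r = -1.055×10⁷ J/kg, so a = −μ/(2ε) = 1.889×10⁷ m.
The apsides satisfy r_p + r_a = 2a, so the perigee radius is 2a − r_a = 7.857×10⁶ m = 7857.1 km.
Perigee altitude = 7857.1 − 6371 = 1486.1 km.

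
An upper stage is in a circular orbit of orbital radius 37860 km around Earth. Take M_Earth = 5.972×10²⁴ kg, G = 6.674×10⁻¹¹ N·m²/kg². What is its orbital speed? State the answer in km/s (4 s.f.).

μ = GM = 6.674×10⁻¹¹ × 5.972×10²⁴ = 3.986×10¹⁴ m³/s².
r = 37860 km = 3.786×10⁷ m.
For a circular orbit v = √(μ/r) = √(3.986×10¹⁴ / 3.786×10⁷) = √(1.053×10⁷) = 3245 m/s.
That is 3.245 km/s.

v ≈ 3.245 km/s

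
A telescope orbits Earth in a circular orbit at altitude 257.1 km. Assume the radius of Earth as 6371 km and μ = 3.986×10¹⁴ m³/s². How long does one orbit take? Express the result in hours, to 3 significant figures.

T ≈ 1.49 hours

r = 6371 + 257.1 = 6628.1 km = 6.6281×10⁶ m.
Kepler's third law: T = 2π√(r³/μ) = 2π√((6.628×10⁶)³ / 3.986×10¹⁴).
r³/μ = 7.305×10⁵ s², so T = 2π × 8.547×10² = 5.370×10³ s.
Converting: 5.370×10³ s ÷ 3600 = 1.492 hours.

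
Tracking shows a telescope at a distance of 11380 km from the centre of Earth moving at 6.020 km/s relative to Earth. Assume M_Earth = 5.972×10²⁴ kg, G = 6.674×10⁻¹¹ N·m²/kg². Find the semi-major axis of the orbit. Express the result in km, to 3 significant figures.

a ≈ 11800 km

μ = GM = 6.674×10⁻¹¹ × 5.972×10²⁴ = 3.986×10¹⁴ m³/s².
r = 1.138×10⁷ m.
Vis-viva rearranged: 1/a = 2/r − v²/μ = 1.757×10⁻⁷ − 9.093×10⁻⁸ = 8.482×10⁻⁸ m⁻¹.
a = 1.179×10⁷ m = 11790 km.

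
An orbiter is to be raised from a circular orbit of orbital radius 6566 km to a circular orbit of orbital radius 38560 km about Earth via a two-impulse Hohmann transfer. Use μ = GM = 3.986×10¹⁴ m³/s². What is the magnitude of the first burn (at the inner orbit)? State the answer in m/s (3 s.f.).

Δv ≈ 2390 m/s

r₁ = 6566 km = 6.566×10⁶ m.
r₂ = 38560 km = 3.856×10⁷ m.
Transfer ellipse a_t = (r₁ + r₂)/2 = 2.256×10⁷ m.
At r₁: circular v_c1 = √(μ/r₁) = 7791 m/s; transfer-perigee v_p = √[μ(2/r₁ − 1/a_t)] = 10190 m/s.
Δv₁ = v_p − v_c1 = 2394 m/s.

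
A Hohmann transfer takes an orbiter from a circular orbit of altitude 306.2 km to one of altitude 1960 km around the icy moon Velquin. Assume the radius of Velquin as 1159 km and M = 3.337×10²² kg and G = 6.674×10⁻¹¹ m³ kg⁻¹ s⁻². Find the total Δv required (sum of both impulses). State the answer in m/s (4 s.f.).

μ = GM = 6.674×10⁻¹¹ × 3.337×10²² = 2.227×10¹² m³/s².
r₁ = 1159 + 306.2 = 1465.2 km = 1.4652×10⁶ m.
r₂ = 1159 + 1960 = 3119.0 km = 3.1190×10⁶ m.
Transfer ellipse a_t = (r₁ + r₂)/2 = 2.292×10⁶ m.
At r₁: circular v_c1 = √(μ/r₁) = 1233 m/s; transfer-periapsis v_p = √[μ(2/r₁ − 1/a_t)] = 1438 m/s.
Δv₁ = v_p − v_c1 = 205.3 m/s.
At r₂: circular v_c2 = √(μ/r₂) = 845.0 m/s; transfer-apoapsis v_a = √[μ(2/r₂ − 1/a_t)] = 675.6 m/s.
Δv₂ = v_c2 − v_a = 169.4 m/s.
Total Δv = Δv₁ + Δv₂ = 374.7 m/s.

Δv_total ≈ 374.7 m/s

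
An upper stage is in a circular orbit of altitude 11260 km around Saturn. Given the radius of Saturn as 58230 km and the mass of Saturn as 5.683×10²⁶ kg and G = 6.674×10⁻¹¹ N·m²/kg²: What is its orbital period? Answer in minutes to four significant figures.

μ = GM = 6.674×10⁻¹¹ × 5.683×10²⁶ = 3.793×10¹⁶ m³/s².
r = 58230 + 11260 = 69490 km = 6.9490×10⁷ m.
Kepler's third law: T = 2π√(r³/μ) = 2π√((6.949×10⁷)³ / 3.793×10¹⁶).
r³/μ = 8.847×10⁶ s², so T = 2π × 2.974×10³ = 1.869×10⁴ s.
Converting: 1.869×10⁴ s ÷ 60.00 = 311.5 minutes.

T ≈ 311.5 minutes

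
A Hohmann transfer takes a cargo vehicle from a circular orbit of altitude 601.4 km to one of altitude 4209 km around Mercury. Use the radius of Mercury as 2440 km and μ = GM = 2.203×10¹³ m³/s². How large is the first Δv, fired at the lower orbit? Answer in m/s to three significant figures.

Δv ≈ 461 m/s

r₁ = 2440 + 601.4 = 3041.4 km = 3.0414×10⁶ m.
r₂ = 2440 + 4209 = 6649.0 km = 6.6490×10⁶ m.
Transfer ellipse a_t = (r₁ + r₂)/2 = 4.845×10⁶ m.
At r₁: circular v_c1 = √(μ/r₁) = 2691 m/s; transfer-periherm v_p = √[μ(2/r₁ − 1/a_t)] = 3153 m/s.
Δv₁ = v_p − v_c1 = 461.4 m/s.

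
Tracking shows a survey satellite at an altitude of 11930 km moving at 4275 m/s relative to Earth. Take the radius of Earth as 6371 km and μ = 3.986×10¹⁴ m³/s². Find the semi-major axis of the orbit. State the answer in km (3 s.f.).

a ≈ 15800 km

r = 6371 + 11930 = 18301 km = 1.830×10⁷ m.
Specific orbital energy ε = v²/2 − μ/r = (4275)²/2 − 3.986×10¹⁴/1.830×10⁷ = -1.264×10⁷ J/kg.
Since ε = −μ/(2a), a = −μ/(2ε) = 1.576×10⁷ m = 15764 km.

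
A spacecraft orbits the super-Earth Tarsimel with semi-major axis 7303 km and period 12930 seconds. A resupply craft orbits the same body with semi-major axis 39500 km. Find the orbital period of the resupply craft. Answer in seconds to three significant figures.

T₂ ≈ 1.63×10⁵ seconds

Kepler's third law: T² ∝ a³, so T₂ = T₁ (a₂/a₁)^(3/2).
a₂/a₁ = 5.409, (a₂/a₁)^(3/2) = 12.58.
T₂ = 12930 × 12.58 = 1.626×10⁵ seconds.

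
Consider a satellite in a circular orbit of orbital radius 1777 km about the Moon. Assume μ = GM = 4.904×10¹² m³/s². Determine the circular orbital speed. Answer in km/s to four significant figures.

r = 1777 km = 1.777×10⁶ m.
For a circular orbit v = √(μ/r) = √(4.904×10¹² / 1.777×10⁶) = √(2.760×10⁶) = 1661 m/s.
That is 1.661 km/s.

v ≈ 1.661 km/s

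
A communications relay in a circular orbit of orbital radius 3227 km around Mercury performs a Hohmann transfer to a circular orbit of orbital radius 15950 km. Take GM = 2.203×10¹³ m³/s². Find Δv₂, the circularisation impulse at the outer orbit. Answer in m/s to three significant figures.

r₁ = 3227 km = 3.227×10⁶ m.
r₂ = 15950 km = 1.595×10⁷ m.
Transfer ellipse a_t = (r₁ + r₂)/2 = 9.588×10⁶ m.
At r₁: circular v_c1 = √(μ/r₁) = 2613 m/s; transfer-periherm v_p = √[μ(2/r₁ − 1/a_t)] = 3370 m/s.
At r₂: circular v_c2 = √(μ/r₂) = 1175 m/s; transfer-apoherm v_a = √[μ(2/r₂ − 1/a_t)] = 681.8 m/s.
Δv₂ = v_c2 − v_a = 493.5 m/s.

Δv ≈ 493 m/s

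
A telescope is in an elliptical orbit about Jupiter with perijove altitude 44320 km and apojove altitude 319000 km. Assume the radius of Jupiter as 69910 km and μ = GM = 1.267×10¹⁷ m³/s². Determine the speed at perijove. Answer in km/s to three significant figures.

r_p = 69910 + 44320 = 114230 km = 1.1423×10⁸ m.
r_a = 69910 + 319000 = 388910 km = 3.8891×10⁸ m.
Semi-major axis a = (r_p + r_a)/2 = 2.5157×10⁵ km = 2.516×10⁸ m.
Vis-viva: v² = μ(2/r − 1/a) = 1.267×10¹⁷ × (1.751×10⁻⁸ − 3.975×10⁻⁹) = 1.715×10⁹ m²/s².
v = 41410 m/s = 41.41 km/s.

v ≈ 41.4 km/s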